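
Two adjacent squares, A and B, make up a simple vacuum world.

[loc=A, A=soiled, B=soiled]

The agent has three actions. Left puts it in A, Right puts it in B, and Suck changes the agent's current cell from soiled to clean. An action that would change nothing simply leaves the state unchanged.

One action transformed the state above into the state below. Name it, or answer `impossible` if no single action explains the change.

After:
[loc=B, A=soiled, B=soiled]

Right

try  Left: (A; A:soiled, B:soiled)
try Right: (B; A:soiled, B:soiled)  ← match
try  Suck: (A; A:clean, B:soiled)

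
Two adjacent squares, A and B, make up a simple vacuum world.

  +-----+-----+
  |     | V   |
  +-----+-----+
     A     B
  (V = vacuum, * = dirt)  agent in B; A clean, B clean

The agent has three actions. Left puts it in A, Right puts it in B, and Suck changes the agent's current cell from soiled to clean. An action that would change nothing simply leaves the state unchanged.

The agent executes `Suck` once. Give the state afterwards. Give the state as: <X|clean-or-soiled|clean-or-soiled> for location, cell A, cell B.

<B|clean|clean>

start: <B|clean|clean>
t=1 Suck ⇒ <B|clean|clean>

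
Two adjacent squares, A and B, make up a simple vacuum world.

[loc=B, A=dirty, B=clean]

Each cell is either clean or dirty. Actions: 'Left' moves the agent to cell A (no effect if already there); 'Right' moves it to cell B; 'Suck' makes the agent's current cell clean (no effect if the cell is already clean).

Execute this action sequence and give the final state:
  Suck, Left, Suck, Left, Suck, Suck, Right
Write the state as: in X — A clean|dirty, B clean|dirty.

step 1/7 (Suck): in B — A dirty, B clean
step 2/7 (Left): in A — A dirty, B clean
step 3/7 (Suck): in A — A clean, B clean
step 4/7 (Left): in A — A clean, B clean
step 5/7 (Suck): in A — A clean, B clean
step 6/7 (Suck): in A — A clean, B clean
step 7/7 (Right): in B — A clean, B clean

in B — A clean, B clean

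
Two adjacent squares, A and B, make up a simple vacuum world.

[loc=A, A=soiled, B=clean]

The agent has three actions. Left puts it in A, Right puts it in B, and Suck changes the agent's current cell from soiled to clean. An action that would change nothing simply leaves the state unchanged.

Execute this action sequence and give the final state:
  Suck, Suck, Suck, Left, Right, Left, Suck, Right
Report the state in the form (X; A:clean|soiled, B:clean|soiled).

Suck (#1): (A; A:clean, B:clean)
Suck (#2): (A; A:clean, B:clean)
Suck (#3): (A; A:clean, B:clean)
Left (#4): (A; A:clean, B:clean)
Right (#5): (B; A:clean, B:clean)
Left (#6): (A; A:clean, B:clean)
Suck (#7): (A; A:clean, B:clean)
Right (#8): (B; A:clean, B:clean)

(B; A:clean, B:clean)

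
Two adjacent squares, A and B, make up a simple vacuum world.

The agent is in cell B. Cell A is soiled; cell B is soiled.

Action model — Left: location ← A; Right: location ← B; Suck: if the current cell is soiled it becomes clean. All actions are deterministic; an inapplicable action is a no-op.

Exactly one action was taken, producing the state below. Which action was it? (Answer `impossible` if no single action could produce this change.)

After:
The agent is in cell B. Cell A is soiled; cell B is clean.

Suck

try  Left: loc=A A=soiled B=soiled
try Right: loc=B A=soiled B=soiled
try  Suck: loc=B A=soiled B=clean  ← match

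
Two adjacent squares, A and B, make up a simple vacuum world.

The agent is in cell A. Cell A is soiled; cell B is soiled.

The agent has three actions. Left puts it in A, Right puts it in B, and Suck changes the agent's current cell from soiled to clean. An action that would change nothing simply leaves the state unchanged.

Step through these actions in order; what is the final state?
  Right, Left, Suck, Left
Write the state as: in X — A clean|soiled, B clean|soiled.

Right (#1): in B — A soiled, B soiled
Left (#2): in A — A soiled, B soiled
Suck (#3): in A — A clean, B soiled
Left (#4): in A — A clean, B soiled

in A — A clean, B soiled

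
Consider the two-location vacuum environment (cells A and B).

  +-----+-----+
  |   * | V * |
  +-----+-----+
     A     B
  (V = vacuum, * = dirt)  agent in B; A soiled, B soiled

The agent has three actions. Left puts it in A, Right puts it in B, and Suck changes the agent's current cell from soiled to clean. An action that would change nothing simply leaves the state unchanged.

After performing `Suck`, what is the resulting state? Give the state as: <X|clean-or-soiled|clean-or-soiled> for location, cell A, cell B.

start: <B|soiled|soiled>
1. Suck → <B|soiled|clean>

<B|soiled|clean>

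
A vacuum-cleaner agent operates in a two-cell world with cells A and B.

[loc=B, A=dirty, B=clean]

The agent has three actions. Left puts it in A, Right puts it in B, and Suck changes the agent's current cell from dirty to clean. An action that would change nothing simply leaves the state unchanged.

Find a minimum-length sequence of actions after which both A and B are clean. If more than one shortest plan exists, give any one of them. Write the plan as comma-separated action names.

Left, Suck

1) do Left; now in A — A dirty, B clean
2) do Suck; now in A — A clean, B clean
min 2: go A then Suck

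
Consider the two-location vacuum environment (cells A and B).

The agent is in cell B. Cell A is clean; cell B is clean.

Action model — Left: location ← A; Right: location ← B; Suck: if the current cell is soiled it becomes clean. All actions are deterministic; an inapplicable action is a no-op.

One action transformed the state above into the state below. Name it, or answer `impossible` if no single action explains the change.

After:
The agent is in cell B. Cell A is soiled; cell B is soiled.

try  Left: (A; A:clean, B:clean)
try Right: (B; A:clean, B:clean)
try  Suck: (B; A:clean, B:clean)
no single action produces the after-state

impossible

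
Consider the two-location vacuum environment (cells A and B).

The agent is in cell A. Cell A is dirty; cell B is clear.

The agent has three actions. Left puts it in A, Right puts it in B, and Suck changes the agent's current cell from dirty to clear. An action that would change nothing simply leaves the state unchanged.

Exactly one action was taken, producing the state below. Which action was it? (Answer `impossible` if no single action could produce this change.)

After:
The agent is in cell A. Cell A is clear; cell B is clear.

try  Left: in A — A dirty, B clear
try Right: in B — A dirty, B clear
try  Suck: in A — A clear, B clear  ← match

Suck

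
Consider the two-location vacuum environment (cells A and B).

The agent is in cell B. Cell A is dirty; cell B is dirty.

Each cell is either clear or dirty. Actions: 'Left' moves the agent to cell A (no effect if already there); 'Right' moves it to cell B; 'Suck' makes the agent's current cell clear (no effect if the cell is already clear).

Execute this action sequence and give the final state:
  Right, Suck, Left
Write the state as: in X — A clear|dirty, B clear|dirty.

1. Right → in B — A dirty, B dirty
2. Suck → in B — A dirty, B clear
3. Left → in A — A dirty, B clear

in A — A dirty, B clear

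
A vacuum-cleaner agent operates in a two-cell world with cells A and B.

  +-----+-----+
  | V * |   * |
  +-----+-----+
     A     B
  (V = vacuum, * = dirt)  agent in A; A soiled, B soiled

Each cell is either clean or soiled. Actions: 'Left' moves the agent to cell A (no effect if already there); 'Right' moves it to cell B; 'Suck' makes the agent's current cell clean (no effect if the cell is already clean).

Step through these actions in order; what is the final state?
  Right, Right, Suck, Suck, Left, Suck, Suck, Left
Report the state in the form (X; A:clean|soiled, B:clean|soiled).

t=1 Right ⇒ (B; A:soiled, B:soiled)
t=2 Right ⇒ (B; A:soiled, B:soiled)
t=3 Suck ⇒ (B; A:soiled, B:clean)
t=4 Suck ⇒ (B; A:soiled, B:clean)
t=5 Left ⇒ (A; A:soiled, B:clean)
t=6 Suck ⇒ (A; A:clean, B:clean)
t=7 Suck ⇒ (A; A:clean, B:clean)
t=8 Left ⇒ (A; A:clean, B:clean)

(A; A:clean, B:clean)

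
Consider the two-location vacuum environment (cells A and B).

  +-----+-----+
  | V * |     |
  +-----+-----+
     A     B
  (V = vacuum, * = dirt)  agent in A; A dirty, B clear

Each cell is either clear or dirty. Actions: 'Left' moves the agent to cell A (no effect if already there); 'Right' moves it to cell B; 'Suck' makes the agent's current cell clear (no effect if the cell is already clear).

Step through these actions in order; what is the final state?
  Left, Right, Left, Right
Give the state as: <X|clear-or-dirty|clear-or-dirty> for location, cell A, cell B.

<B|dirty|clear>

step 1/4 (Left): <A|dirty|clear>
step 2/4 (Right): <B|dirty|clear>
step 3/4 (Left): <A|dirty|clear>
step 4/4 (Right): <B|dirty|clear>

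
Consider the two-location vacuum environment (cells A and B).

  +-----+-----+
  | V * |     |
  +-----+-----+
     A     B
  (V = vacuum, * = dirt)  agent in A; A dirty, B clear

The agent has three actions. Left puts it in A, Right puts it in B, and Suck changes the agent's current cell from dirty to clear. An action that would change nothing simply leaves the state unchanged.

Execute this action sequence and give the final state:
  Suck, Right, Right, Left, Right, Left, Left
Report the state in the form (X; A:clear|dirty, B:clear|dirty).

[1] after Suck: (A; A:clear, B:clear)
[2] after Right: (B; A:clear, B:clear)
[3] after Right: (B; A:clear, B:clear)
[4] after Left: (A; A:clear, B:clear)
[5] after Right: (B; A:clear, B:clear)
[6] after Left: (A; A:clear, B:clear)
[7] after Left: (A; A:clear, B:clear)

(A; A:clear, B:clear)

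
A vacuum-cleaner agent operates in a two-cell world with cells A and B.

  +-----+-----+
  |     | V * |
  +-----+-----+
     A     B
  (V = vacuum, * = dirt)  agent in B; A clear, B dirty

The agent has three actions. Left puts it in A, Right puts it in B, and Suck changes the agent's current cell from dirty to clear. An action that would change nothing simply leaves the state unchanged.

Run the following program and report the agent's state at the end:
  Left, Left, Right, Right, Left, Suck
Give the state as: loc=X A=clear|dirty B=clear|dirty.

1. Left → loc=A A=clear B=dirty
2. Left → loc=A A=clear B=dirty
3. Right → loc=B A=clear B=dirty
4. Right → loc=B A=clear B=dirty
5. Left → loc=A A=clear B=dirty
6. Suck → loc=A A=clear B=dirty

loc=A A=clear B=dirty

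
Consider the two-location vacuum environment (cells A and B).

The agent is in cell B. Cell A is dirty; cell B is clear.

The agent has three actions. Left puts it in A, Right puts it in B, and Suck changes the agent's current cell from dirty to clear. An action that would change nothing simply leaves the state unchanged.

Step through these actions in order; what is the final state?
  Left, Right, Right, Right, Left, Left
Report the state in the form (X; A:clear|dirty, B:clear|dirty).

(A; A:dirty, B:clear)

1. Left → (A; A:dirty, B:clear)
2. Right → (B; A:dirty, B:clear)
3. Right → (B; A:dirty, B:clear)
4. Right → (B; A:dirty, B:clear)
5. Left → (A; A:dirty, B:clear)
6. Left → (A; A:dirty, B:clear)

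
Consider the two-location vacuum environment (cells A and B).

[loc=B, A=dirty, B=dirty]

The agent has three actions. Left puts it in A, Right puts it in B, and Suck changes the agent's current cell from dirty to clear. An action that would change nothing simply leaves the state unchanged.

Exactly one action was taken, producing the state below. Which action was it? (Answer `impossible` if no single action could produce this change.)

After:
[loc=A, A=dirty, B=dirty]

try  Left: <A|dirty|dirty>  ← match
try Right: <B|dirty|dirty>
try  Suck: <B|dirty|clear>

Left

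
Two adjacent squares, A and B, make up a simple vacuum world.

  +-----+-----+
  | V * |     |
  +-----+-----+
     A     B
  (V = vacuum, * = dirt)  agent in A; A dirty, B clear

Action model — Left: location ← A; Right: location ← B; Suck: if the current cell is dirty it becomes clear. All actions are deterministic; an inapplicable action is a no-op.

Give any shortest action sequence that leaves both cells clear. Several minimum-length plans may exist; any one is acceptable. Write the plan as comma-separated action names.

1. Suck → in A — A clear, B clear
min 1: A is dirty, one Suck

Suck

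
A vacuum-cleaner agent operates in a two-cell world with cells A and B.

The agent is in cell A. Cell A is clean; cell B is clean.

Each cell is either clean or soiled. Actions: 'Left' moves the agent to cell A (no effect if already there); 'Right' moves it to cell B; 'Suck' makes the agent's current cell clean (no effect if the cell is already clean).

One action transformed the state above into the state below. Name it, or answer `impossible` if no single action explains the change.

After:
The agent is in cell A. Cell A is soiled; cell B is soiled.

try  Left: loc=A A=clean B=clean
try Right: loc=B A=clean B=clean
try  Suck: loc=A A=clean B=clean
no single action produces the after-state

impossible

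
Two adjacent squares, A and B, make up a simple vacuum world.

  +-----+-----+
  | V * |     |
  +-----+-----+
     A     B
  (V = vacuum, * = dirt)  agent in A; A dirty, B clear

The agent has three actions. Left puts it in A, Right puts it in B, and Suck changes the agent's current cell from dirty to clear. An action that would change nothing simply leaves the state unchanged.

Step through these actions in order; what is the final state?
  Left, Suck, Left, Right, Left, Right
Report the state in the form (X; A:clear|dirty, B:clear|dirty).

(B; A:clear, B:clear)

t=1 Left ⇒ (A; A:dirty, B:clear)
t=2 Suck ⇒ (A; A:clear, B:clear)
t=3 Left ⇒ (A; A:clear, B:clear)
t=4 Right ⇒ (B; A:clear, B:clear)
t=5 Left ⇒ (A; A:clear, B:clear)
t=6 Right ⇒ (B; A:clear, B:clear)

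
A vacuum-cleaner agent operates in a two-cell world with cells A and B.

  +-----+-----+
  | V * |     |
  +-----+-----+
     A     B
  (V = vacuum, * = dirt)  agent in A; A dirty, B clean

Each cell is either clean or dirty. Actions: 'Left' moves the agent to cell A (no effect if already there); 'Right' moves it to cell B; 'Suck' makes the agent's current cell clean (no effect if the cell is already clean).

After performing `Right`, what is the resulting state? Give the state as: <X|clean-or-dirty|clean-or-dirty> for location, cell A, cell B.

<B|dirty|clean>

start: <A|dirty|clean>
[1] after Right: <B|dirty|clean>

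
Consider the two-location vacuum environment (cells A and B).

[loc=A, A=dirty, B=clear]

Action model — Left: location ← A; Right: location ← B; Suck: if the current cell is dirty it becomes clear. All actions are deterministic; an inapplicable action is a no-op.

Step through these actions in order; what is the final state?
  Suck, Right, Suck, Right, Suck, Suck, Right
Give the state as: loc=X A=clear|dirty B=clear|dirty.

1. Suck → loc=A A=clear B=clear
2. Right → loc=B A=clear B=clear
3. Suck → loc=B A=clear B=clear
4. Right → loc=B A=clear B=clear
5. Suck → loc=B A=clear B=clear
6. Suck → loc=B A=clear B=clear
7. Right → loc=B A=clear B=clear

loc=B A=clear B=clear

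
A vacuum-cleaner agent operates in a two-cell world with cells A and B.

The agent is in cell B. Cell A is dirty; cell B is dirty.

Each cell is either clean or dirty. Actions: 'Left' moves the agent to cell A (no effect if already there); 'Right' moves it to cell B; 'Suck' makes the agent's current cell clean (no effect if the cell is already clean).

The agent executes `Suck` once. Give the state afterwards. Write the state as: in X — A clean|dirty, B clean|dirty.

start: in B — A dirty, B dirty
Suck (#1): in B — A dirty, B clean

in B — A dirty, B clean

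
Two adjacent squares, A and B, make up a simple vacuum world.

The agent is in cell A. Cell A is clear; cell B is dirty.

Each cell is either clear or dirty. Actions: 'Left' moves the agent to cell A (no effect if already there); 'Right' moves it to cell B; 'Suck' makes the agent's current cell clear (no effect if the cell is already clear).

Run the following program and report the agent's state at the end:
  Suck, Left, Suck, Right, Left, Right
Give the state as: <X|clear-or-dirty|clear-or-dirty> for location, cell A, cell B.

step 1/6 (Suck): <A|clear|dirty>
step 2/6 (Left): <A|clear|dirty>
step 3/6 (Suck): <A|clear|dirty>
step 4/6 (Right): <B|clear|dirty>
step 5/6 (Left): <A|clear|dirty>
step 6/6 (Right): <B|clear|dirty>

<B|clear|dirty>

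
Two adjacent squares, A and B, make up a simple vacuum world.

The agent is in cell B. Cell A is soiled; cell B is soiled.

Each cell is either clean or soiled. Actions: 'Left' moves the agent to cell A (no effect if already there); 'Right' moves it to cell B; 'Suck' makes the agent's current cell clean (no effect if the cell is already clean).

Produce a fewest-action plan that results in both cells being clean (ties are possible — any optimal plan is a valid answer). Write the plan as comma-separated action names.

Suck, Left, Suck

t=1 Suck ⇒ <B|soiled|clean>
t=2 Left ⇒ <A|soiled|clean>
t=3 Suck ⇒ <A|clean|clean>
min 3: Suck B + move + Suck A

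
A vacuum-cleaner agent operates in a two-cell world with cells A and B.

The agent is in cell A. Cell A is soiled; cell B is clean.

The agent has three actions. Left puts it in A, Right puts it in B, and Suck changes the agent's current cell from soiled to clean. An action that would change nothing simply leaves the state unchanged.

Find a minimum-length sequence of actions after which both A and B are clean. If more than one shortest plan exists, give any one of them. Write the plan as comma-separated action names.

Suck

Suck (#1): loc=A A=clean B=clean
min 1: A is soiled, one Suck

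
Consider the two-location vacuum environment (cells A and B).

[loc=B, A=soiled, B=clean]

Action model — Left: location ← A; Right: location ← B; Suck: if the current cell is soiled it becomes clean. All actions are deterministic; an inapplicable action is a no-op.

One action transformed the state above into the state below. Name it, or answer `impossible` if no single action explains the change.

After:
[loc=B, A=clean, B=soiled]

impossible

try  Left: in A — A soiled, B clean
try Right: in B — A soiled, B clean
try  Suck: in B — A soiled, B clean
no single action produces the after-state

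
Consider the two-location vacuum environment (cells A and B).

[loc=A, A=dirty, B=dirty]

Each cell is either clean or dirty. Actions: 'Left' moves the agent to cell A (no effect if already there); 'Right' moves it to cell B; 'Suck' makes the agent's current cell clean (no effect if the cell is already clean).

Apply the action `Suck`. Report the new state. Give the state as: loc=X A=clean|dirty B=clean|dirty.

start: loc=A A=dirty B=dirty
1. Suck → loc=A A=clean B=dirty

loc=A A=clean B=dirty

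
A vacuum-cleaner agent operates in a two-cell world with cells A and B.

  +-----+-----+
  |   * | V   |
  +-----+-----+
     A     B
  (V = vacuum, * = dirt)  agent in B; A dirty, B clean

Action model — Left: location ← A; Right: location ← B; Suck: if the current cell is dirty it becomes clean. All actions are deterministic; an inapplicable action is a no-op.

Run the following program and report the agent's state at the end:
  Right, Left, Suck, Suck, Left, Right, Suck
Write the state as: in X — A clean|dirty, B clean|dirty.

in B — A clean, B clean

1) do Right; now in B — A dirty, B clean
2) do Left; now in A — A dirty, B clean
3) do Suck; now in A — A clean, B clean
4) do Suck; now in A — A clean, B clean
5) do Left; now in A — A clean, B clean
6) do Right; now in B — A clean, B clean
7) do Suck; now in B — A clean, B clean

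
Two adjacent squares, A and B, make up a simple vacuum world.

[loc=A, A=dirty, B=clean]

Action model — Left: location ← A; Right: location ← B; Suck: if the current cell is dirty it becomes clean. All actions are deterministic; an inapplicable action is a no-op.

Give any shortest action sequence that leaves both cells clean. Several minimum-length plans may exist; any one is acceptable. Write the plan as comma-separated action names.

Suck

1) do Suck; now loc=A A=clean B=clean
min 1: A is dirty, one Suck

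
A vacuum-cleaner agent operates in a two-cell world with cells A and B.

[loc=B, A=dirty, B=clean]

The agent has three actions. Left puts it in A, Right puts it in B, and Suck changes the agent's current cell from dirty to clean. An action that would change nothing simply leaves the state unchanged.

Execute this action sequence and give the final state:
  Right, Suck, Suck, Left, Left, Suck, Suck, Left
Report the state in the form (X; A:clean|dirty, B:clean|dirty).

1. Right → (B; A:dirty, B:clean)
2. Suck → (B; A:dirty, B:clean)
3. Suck → (B; A:dirty, B:clean)
4. Left → (A; A:dirty, B:clean)
5. Left → (A; A:dirty, B:clean)
6. Suck → (A; A:clean, B:clean)
7. Suck → (A; A:clean, B:clean)
8. Left → (A; A:clean, B:clean)

(A; A:clean, B:clean)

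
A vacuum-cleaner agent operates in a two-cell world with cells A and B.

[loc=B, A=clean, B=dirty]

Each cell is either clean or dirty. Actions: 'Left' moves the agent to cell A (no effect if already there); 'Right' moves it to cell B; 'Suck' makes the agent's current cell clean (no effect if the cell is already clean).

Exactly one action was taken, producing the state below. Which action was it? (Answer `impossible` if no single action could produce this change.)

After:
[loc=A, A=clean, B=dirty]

Left

try  Left: loc=A A=clean B=dirty  ← match
try Right: loc=B A=clean B=dirty
try  Suck: loc=B A=clean B=clean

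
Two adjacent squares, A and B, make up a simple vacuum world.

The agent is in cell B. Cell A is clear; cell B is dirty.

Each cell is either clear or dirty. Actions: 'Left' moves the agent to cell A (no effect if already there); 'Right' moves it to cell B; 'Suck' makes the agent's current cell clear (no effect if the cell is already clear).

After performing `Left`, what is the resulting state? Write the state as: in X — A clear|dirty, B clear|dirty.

in A — A clear, B dirty

start: in B — A clear, B dirty
[1] after Left: in A — A clear, B dirty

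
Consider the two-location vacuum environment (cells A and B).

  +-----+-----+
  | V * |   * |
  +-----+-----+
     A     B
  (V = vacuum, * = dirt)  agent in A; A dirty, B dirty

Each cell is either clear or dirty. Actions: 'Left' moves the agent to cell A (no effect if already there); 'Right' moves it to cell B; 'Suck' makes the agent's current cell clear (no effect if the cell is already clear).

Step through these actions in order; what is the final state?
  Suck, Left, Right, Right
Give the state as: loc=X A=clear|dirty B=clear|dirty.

loc=B A=clear B=dirty

1) do Suck; now loc=A A=clear B=dirty
2) do Left; now loc=A A=clear B=dirty
3) do Right; now loc=B A=clear B=dirty
4) do Right; now loc=B A=clear B=dirty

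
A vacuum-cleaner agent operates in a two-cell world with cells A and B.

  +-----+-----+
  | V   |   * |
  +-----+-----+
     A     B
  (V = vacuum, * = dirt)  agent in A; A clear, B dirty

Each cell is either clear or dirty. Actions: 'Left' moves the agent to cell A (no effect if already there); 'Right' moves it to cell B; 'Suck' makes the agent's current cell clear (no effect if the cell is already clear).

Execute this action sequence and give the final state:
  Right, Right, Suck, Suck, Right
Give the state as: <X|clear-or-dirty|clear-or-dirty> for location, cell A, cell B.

<B|clear|clear>

1. Right → <B|clear|dirty>
2. Right → <B|clear|dirty>
3. Suck → <B|clear|clear>
4. Suck → <B|clear|clear>
5. Right → <B|clear|clear>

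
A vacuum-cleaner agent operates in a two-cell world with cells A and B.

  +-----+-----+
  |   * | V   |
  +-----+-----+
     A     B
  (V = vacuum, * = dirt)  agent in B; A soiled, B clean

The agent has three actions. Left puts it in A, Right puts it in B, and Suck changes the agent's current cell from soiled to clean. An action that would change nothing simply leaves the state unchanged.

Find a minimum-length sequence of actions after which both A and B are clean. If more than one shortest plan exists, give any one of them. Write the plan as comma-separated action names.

Left, Suck

t=1 Left ⇒ loc=A A=soiled B=clean
t=2 Suck ⇒ loc=A A=clean B=clean
min 2: go A then Suck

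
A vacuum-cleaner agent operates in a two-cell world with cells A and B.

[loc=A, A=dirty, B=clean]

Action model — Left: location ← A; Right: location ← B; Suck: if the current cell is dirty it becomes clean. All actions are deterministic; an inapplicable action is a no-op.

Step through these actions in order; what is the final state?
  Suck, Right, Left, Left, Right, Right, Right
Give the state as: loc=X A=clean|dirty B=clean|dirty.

Suck (#1): loc=A A=clean B=clean
Right (#2): loc=B A=clean B=clean
Left (#3): loc=A A=clean B=clean
Left (#4): loc=A A=clean B=clean
Right (#5): loc=B A=clean B=clean
Right (#6): loc=B A=clean B=clean
Right (#7): loc=B A=clean B=clean

loc=B A=clean B=clean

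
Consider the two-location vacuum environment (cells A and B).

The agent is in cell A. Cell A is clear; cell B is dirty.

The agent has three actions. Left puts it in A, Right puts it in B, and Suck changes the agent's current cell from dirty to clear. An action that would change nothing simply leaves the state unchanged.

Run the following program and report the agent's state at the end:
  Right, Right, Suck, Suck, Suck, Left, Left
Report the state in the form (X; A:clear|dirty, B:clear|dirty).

1. Right → (B; A:clear, B:dirty)
2. Right → (B; A:clear, B:dirty)
3. Suck → (B; A:clear, B:clear)
4. Suck → (B; A:clear, B:clear)
5. Suck → (B; A:clear, B:clear)
6. Left → (A; A:clear, B:clear)
7. Left → (A; A:clear, B:clear)

(A; A:clear, B:clear)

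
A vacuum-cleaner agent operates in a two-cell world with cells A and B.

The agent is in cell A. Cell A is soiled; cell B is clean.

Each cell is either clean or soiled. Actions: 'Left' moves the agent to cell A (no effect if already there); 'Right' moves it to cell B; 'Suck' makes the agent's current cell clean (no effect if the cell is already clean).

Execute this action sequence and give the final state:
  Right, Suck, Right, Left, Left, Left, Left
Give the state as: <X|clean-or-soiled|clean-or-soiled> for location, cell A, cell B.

1. Right → <B|soiled|clean>
2. Suck → <B|soiled|clean>
3. Right → <B|soiled|clean>
4. Left → <A|soiled|clean>
5. Left → <A|soiled|clean>
6. Left → <A|soiled|clean>
7. Left → <A|soiled|clean>

<A|soiled|clean>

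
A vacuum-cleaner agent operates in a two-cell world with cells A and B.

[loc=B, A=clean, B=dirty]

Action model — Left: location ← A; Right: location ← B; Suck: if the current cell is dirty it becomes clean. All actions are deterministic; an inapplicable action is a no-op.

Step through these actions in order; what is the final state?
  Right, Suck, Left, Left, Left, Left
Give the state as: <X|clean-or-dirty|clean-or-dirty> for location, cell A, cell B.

[1] after Right: <B|clean|dirty>
[2] after Suck: <B|clean|clean>
[3] after Left: <A|clean|clean>
[4] after Left: <A|clean|clean>
[5] after Left: <A|clean|clean>
[6] after Left: <A|clean|clean>

<A|clean|clean>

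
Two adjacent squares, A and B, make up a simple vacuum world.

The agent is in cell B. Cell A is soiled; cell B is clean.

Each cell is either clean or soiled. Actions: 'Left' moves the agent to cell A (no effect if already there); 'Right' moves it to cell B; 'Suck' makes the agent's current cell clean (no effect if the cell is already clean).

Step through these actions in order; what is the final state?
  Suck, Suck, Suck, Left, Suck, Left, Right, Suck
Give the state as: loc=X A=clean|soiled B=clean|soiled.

1) do Suck; now loc=B A=soiled B=clean
2) do Suck; now loc=B A=soiled B=clean
3) do Suck; now loc=B A=soiled B=clean
4) do Left; now loc=A A=soiled B=clean
5) do Suck; now loc=A A=clean B=clean
6) do Left; now loc=A A=clean B=clean
7) do Right; now loc=B A=clean B=clean
8) do Suck; now loc=B A=clean B=clean

loc=B A=clean B=clean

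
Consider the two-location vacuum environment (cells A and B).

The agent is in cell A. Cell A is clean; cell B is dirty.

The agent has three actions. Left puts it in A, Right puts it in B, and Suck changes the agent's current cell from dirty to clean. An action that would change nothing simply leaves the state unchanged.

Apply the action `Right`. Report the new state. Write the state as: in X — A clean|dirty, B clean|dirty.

start: in A — A clean, B dirty
1. Right → in B — A clean, B dirty

in B — A clean, B dirty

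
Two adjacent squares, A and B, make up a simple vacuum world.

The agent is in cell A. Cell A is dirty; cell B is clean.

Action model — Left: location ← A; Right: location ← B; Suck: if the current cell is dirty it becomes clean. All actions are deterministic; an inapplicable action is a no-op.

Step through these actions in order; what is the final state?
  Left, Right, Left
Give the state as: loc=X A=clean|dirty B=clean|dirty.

loc=A A=dirty B=clean

[1] after Left: loc=A A=dirty B=clean
[2] after Right: loc=B A=dirty B=clean
[3] after Left: loc=A A=dirty B=clean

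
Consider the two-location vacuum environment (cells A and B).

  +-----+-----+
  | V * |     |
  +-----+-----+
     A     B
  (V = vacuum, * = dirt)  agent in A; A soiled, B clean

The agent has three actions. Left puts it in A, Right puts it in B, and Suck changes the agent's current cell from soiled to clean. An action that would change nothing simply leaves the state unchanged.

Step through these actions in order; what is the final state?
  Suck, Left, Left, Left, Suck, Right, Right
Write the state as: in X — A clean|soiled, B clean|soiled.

step 1/7 (Suck): in A — A clean, B clean
step 2/7 (Left): in A — A clean, B clean
step 3/7 (Left): in A — A clean, B clean
step 4/7 (Left): in A — A clean, B clean
step 5/7 (Suck): in A — A clean, B clean
step 6/7 (Right): in B — A clean, B clean
step 7/7 (Right): in B — A clean, B clean

in B — A clean, B clean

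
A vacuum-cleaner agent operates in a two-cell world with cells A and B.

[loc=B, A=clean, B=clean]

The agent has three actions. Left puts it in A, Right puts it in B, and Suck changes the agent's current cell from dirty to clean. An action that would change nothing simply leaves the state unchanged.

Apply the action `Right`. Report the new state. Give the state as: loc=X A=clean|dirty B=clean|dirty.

loc=B A=clean B=clean

start: loc=B A=clean B=clean
step 1/1 (Right): loc=B A=clean B=clean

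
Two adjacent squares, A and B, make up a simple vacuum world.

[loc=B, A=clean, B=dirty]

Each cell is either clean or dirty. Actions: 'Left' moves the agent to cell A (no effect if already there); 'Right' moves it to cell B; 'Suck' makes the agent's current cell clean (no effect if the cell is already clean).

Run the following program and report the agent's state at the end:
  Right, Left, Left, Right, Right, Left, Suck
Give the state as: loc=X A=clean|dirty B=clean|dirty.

step 1/7 (Right): loc=B A=clean B=dirty
step 2/7 (Left): loc=A A=clean B=dirty
step 3/7 (Left): loc=A A=clean B=dirty
step 4/7 (Right): loc=B A=clean B=dirty
step 5/7 (Right): loc=B A=clean B=dirty
step 6/7 (Left): loc=A A=clean B=dirty
step 7/7 (Suck): loc=A A=clean B=dirty

loc=A A=clean B=dirty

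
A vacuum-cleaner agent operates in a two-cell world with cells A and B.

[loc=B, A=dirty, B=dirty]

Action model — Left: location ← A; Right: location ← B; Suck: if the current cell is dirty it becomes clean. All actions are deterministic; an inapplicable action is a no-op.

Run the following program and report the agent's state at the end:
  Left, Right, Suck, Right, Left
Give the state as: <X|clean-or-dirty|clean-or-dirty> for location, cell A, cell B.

<A|dirty|clean>

step 1/5 (Left): <A|dirty|dirty>
step 2/5 (Right): <B|dirty|dirty>
step 3/5 (Suck): <B|dirty|clean>
step 4/5 (Right): <B|dirty|clean>
step 5/5 (Left): <A|dirty|clean>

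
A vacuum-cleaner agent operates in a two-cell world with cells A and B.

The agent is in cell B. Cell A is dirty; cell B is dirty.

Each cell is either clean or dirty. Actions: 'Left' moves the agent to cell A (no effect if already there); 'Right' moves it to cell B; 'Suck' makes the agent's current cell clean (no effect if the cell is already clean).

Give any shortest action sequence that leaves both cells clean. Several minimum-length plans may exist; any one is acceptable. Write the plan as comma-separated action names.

step 1/3 (Suck): loc=B A=dirty B=clean
step 2/3 (Left): loc=A A=dirty B=clean
step 3/3 (Suck): loc=A A=clean B=clean
min 3: Suck B + move + Suck A

Suck, Left, Suck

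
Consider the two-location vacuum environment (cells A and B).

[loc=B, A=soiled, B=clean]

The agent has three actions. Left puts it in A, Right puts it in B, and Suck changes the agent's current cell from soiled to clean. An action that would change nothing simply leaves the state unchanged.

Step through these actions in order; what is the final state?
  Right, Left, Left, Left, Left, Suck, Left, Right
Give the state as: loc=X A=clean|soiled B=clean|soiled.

step 1/8 (Right): loc=B A=soiled B=clean
step 2/8 (Left): loc=A A=soiled B=clean
step 3/8 (Left): loc=A A=soiled B=clean
step 4/8 (Left): loc=A A=soiled B=clean
step 5/8 (Left): loc=A A=soiled B=clean
step 6/8 (Suck): loc=A A=clean B=clean
step 7/8 (Left): loc=A A=clean B=clean
step 8/8 (Right): loc=B A=clean B=clean

loc=B A=clean B=clean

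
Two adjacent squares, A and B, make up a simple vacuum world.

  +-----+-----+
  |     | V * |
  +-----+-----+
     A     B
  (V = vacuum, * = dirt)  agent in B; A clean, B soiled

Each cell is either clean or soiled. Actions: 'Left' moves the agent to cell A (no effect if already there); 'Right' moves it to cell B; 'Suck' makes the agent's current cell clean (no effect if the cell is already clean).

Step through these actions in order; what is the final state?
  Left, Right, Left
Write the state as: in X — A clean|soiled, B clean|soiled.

in A — A clean, B soiled

1. Left → in A — A clean, B soiled
2. Right → in B — A clean, B soiled
3. Left → in A — A clean, B soiled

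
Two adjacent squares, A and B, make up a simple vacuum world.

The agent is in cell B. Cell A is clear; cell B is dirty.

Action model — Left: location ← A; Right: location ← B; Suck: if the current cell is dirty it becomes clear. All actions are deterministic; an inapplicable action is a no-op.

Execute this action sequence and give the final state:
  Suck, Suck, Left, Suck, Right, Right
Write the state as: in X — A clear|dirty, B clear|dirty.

in B — A clear, B clear

t=1 Suck ⇒ in B — A clear, B clear
t=2 Suck ⇒ in B — A clear, B clear
t=3 Left ⇒ in A — A clear, B clear
t=4 Suck ⇒ in A — A clear, B clear
t=5 Right ⇒ in B — A clear, B clear
t=6 Right ⇒ in B — A clear, B clear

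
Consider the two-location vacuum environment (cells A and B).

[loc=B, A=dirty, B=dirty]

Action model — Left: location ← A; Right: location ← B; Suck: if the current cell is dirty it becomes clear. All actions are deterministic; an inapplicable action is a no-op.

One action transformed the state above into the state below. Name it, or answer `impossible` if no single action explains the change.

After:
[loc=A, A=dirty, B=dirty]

try  Left: loc=A A=dirty B=dirty  ← match
try Right: loc=B A=dirty B=dirty
try  Suck: loc=B A=dirty B=clear

Left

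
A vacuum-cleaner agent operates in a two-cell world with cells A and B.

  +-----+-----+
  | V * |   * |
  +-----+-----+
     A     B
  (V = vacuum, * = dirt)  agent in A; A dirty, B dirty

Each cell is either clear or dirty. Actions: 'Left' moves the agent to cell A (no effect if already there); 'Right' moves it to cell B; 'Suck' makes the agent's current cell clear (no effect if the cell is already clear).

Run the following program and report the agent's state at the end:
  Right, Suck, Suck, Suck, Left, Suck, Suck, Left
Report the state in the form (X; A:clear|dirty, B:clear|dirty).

Right (#1): (B; A:dirty, B:dirty)
Suck (#2): (B; A:dirty, B:clear)
Suck (#3): (B; A:dirty, B:clear)
Suck (#4): (B; A:dirty, B:clear)
Left (#5): (A; A:dirty, B:clear)
Suck (#6): (A; A:clear, B:clear)
Suck (#7): (A; A:clear, B:clear)
Left (#8): (A; A:clear, B:clear)

(A; A:clear, B:clear)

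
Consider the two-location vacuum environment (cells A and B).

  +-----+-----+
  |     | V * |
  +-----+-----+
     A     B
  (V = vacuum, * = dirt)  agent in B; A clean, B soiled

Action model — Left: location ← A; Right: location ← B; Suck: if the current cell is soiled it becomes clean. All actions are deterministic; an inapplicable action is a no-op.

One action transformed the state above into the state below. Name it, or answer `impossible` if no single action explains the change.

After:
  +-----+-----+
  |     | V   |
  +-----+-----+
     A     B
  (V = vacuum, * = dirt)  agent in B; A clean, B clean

Suck

try  Left: (A; A:clean, B:soiled)
try Right: (B; A:clean, B:soiled)
try  Suck: (B; A:clean, B:clean)  ← match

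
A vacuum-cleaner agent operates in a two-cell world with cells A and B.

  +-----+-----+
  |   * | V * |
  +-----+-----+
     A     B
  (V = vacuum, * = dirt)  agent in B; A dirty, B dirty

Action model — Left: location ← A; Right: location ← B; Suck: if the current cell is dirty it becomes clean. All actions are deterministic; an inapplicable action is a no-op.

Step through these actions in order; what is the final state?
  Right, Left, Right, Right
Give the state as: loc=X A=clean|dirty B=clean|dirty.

[1] after Right: loc=B A=dirty B=dirty
[2] after Left: loc=A A=dirty B=dirty
[3] after Right: loc=B A=dirty B=dirty
[4] after Right: loc=B A=dirty B=dirty

loc=B A=dirty B=dirty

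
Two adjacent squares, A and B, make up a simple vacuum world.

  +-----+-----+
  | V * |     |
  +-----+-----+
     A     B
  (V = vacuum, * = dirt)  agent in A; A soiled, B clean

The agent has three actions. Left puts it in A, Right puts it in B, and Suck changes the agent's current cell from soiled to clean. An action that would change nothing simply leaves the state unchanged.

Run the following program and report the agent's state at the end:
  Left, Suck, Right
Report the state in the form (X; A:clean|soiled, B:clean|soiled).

Left (#1): (A; A:soiled, B:clean)
Suck (#2): (A; A:clean, B:clean)
Right (#3): (B; A:clean, B:clean)

(B; A:clean, B:clean)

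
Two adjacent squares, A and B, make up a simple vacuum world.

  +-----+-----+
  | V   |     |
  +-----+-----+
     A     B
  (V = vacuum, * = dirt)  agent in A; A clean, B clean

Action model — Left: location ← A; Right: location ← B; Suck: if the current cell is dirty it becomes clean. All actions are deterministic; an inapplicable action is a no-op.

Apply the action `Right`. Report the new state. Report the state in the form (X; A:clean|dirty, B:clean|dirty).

(B; A:clean, B:clean)

start: (A; A:clean, B:clean)
1) do Right; now (B; A:clean, B:clean)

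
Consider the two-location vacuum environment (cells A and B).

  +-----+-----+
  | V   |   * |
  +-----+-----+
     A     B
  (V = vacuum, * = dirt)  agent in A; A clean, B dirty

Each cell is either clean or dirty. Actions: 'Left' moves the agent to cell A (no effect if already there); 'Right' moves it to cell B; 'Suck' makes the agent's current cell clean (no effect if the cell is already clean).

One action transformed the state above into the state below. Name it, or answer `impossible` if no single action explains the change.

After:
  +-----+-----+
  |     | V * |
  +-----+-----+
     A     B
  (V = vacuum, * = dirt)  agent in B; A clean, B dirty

Right

try  Left: (A; A:clean, B:dirty)
try Right: (B; A:clean, B:dirty)  ← match
try  Suck: (A; A:clean, B:dirty)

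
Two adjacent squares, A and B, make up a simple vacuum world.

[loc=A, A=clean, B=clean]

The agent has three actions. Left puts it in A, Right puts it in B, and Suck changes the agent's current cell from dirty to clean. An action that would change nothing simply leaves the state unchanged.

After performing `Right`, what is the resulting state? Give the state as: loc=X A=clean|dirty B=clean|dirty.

start: loc=A A=clean B=clean
t=1 Right ⇒ loc=B A=clean B=clean

loc=B A=clean B=clean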